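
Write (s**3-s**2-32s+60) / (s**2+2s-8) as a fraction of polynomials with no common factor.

Apply the Euclidean algorithm:
  s**3-s**2-32s+60 = (s-3)(s**2+2s-8) + (-18s+36)
  s**2+2s-8 = (-(1/18)s-2/9)(-18s+36) + (0)
Last nonzero remainder: -18s+36. Dividing through by -18 gives the monic gcd s-2.
Cancel s-2 from numerator and denominator to get the reduced form.

(s**2+s-30)/(s+4)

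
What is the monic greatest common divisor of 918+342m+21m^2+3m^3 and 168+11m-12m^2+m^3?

Euclidean algorithm in ℚ[m]:
  3m^3+21m^2+342m+918 = (3)(m^3-12m^2+11m+168) + (57m^2+309m+414)
  m^3-12m^2+11m+168 = ((1/57)m-331/1083)(57m^2+309m+414) + ((35442/361)m+106326/361)
  57m^2+309m+414 = ((6859/11814)m+8303/5907)((35442/361)m+106326/361) + (0)
Last nonzero remainder: (35442/361)m+106326/361. Dividing through by 35442/361 gives the monic gcd m+3.

3+m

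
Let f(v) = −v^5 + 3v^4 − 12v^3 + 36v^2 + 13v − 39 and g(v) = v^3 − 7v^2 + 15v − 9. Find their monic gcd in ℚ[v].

v^2 − 4v + 3

By polynomial division,
  −v^5 + 3v^4 − 12v^3 + 36v^2 + 13v − 39 = (−v^2 − 4v − 25)(v^3 − 7v^2 + 15v − 9) + (−88v^2 + 352v − 264)
  v^3 − 7v^2 + 15v − 9 = (−(1/88)v + 3/88)(−88v^2 + 352v − 264) + (0)
Last nonzero remainder: −88v^2 + 352v − 264. Dividing through by −88 gives the monic gcd v^2 − 4v + 3.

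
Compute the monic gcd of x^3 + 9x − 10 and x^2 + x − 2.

Repeated division with remainder:
  x^3 + 9x − 10 = (x − 1)(x^2 + x − 2) + (12x − 12)
  x^2 + x − 2 = ((1/12)x + 1/6)(12x − 12) + (0)
Last nonzero remainder: 12x − 12. Dividing through by 12 gives the monic gcd x − 1.

x − 1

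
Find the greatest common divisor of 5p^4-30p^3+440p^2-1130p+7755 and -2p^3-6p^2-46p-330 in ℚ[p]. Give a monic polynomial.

By polynomial division,
  5p^4-30p^3+440p^2-1130p+7755 = (-(5/2)p+45/2)(-2p^3-6p^2-46p-330) + (460p^2-920p+15180)
  -2p^3-6p^2-46p-330 = (-(1/230)p-1/46)(460p^2-920p+15180) + (0)
Last nonzero remainder: 460p^2-920p+15180. Dividing through by 460 gives the monic gcd p^2-2p+33.

p^2-2p+33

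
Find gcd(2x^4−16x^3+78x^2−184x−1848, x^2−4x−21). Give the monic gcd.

x^2−4x−21

Euclidean algorithm in ℚ[x]:
  2x^4−16x^3+78x^2−184x−1848 = (2x^2−8x+88)(x^2−4x−21) + (0)
The last nonzero remainder x^2−4x−21 is already monic.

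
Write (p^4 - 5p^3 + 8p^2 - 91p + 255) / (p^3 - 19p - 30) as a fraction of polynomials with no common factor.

Euclidean algorithm in ℚ[p]:
  p^4 - 5p^3 + 8p^2 - 91p + 255 = (p - 5)(p^3 - 19p - 30) + (27p^2 - 156p + 105)
  p^3 - 19p - 30 = ((1/27)p + 52/243)(27p^2 - 156p + 105) + ((850/81)p - 4250/81)
  27p^2 - 156p + 105 = ((2187/850)p - 1701/850)((850/81)p - 4250/81) + (0)
Last nonzero remainder: (850/81)p - 4250/81. Dividing through by 850/81 gives the monic gcd p - 5.
Cancel p - 5 from numerator and denominator to get the reduced form.

(p^3 + 8p - 51)/(p^2 + 5p + 6)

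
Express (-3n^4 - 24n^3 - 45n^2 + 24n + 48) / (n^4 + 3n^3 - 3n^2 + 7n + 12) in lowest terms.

(-3n^2 - 9n + 12)/(n^2 - 2n + 3)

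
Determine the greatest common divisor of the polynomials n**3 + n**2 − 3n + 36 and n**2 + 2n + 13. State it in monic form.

1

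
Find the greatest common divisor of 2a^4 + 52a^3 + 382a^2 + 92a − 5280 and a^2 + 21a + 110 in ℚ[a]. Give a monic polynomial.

a^2 + 21a + 110

By polynomial division,
  2a^4 + 52a^3 + 382a^2 + 92a − 5280 = (2a^2 + 10a − 48)(a^2 + 21a + 110) + (0)
The last nonzero remainder a^2 + 21a + 110 is already monic.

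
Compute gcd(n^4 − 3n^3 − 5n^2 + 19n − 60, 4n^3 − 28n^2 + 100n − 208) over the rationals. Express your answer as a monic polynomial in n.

Repeated division with remainder:
  n^4 − 3n^3 − 5n^2 + 19n − 60 = ((1/4)n + 1)(4n^3 − 28n^2 + 100n − 208) + (−2n^2 − 29n + 148)
  4n^3 − 28n^2 + 100n − 208 = (−2n + 43)(−2n^2 − 29n + 148) + (1643n − 6572)
  −2n^2 − 29n + 148 = (−(2/1643)n − 37/1643)(1643n − 6572) + (0)
Last nonzero remainder: 1643n − 6572. Dividing through by 1643 gives the monic gcd n − 4.

n − 4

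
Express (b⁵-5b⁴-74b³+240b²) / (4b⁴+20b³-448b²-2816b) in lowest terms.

Apply the Euclidean algorithm:
  b⁵-5b⁴-74b³+240b² = ((1/4)b-5/2)(4b⁴+20b³-448b²-2816b) + (88b³-176b²-7040b)
  4b⁴+20b³-448b²-2816b = ((1/22)b+7/22)(88b³-176b²-7040b) + (-72b²-576b)
  88b³-176b²-7040b = (-(11/9)b+110/9)(-72b²-576b) + (0)
Last nonzero remainder: -72b²-576b. Dividing through by -72 gives the monic gcd b²+8b.
Cancel b²+8b from numerator and denominator to get the reduced form.

(b³-13b²+30b)/(4b²-12b-352)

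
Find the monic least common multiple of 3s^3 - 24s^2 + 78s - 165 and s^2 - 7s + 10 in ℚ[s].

Repeated division with remainder:
  3s^3 - 24s^2 + 78s - 165 = (3s - 3)(s^2 - 7s + 10) + (27s - 135)
  s^2 - 7s + 10 = ((1/27)s - 2/27)(27s - 135) + (0)
Last nonzero remainder: 27s - 135. Dividing through by 27 gives the monic gcd s - 5.
Then lcm(f, g) = f·g / gcd(f, g); expanding and making the result monic gives the answer.

s^4 - 10s^3 + 42s^2 - 107s + 110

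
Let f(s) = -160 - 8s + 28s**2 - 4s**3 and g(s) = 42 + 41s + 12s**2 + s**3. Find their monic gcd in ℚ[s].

2 + s

By polynomial division,
  -4s**3 + 28s**2 - 8s - 160 = (-4)(s**3 + 12s**2 + 41s + 42) + (76s**2 + 156s + 8)
  s**3 + 12s**2 + 41s + 42 = ((1/76)s + 189/1444)(76s**2 + 156s + 8) + ((7392/361)s + 14784/361)
  76s**2 + 156s + 8 = ((6859/1848)s + 361/1848)((7392/361)s + 14784/361) + (0)
Last nonzero remainder: (7392/361)s + 14784/361. Dividing through by 7392/361 gives the monic gcd s + 2.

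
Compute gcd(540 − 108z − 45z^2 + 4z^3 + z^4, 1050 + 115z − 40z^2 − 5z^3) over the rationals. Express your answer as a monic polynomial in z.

−30 + z + z^2

Apply the Euclidean algorithm:
  z^4 + 4z^3 − 45z^2 − 108z + 540 = (−(1/5)z + 4/5)(−5z^3 − 40z^2 + 115z + 1050) + (10z^2 + 10z − 300)
  −5z^3 − 40z^2 + 115z + 1050 = (−(1/2)z − 7/2)(10z^2 + 10z − 300) + (0)
Last nonzero remainder: 10z^2 + 10z − 300. Dividing through by 10 gives the monic gcd z^2 + z − 30.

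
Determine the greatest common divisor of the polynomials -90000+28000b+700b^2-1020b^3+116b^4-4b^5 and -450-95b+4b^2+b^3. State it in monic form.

-50-5b+b^2

Apply the Euclidean algorithm:
  -4b^5+116b^4-1020b^3+700b^2+28000b-90000 = (-4b^2+132b-1928)(b^3+4b^2-95b-450) + (19152b^2-95760b-957600)
  b^3+4b^2-95b-450 = ((1/19152)b+1/2128)(19152b^2-95760b-957600) + (0)
Last nonzero remainder: 19152b^2-95760b-957600. Dividing through by 19152 gives the monic gcd b^2-5b-50.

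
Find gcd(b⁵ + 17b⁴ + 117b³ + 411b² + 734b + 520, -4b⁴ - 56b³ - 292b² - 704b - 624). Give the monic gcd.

Euclidean algorithm in ℚ[b]:
  b⁵ + 17b⁴ + 117b³ + 411b² + 734b + 520 = (-(1/4)b - 3/4)(-4b⁴ - 56b³ - 292b² - 704b - 624) + (2b³ + 16b² + 50b + 52)
  -4b⁴ - 56b³ - 292b² - 704b - 624 = (-2b - 12)(2b³ + 16b² + 50b + 52) + (0)
Last nonzero remainder: 2b³ + 16b² + 50b + 52. Dividing through by 2 gives the monic gcd b³ + 8b² + 25b + 26.

b³ + 8b² + 25b + 26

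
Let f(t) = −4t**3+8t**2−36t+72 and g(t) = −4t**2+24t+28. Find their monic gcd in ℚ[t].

1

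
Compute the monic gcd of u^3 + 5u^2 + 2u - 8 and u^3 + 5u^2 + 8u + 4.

u + 2

By polynomial division,
  u^3 + 5u^2 + 2u - 8 = (u^3 + 5u^2 + 8u + 4) + (-6u - 12)
  u^3 + 5u^2 + 8u + 4 = (-(1/6)u^2 - (1/2)u - 1/3)(-6u - 12) + (0)
Last nonzero remainder: -6u - 12. Dividing through by -6 gives the monic gcd u + 2.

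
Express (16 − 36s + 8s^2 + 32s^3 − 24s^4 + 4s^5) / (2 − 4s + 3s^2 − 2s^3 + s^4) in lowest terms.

(16 − 4s − 16s^2 + 4s^3)/(2 + s^2)

By polynomial division,
  4s^5 − 24s^4 + 32s^3 + 8s^2 − 36s + 16 = (4s − 16)(s^4 − 2s^3 + 3s^2 − 4s + 2) + (−12s^3 + 72s^2 − 108s + 48)
  s^4 − 2s^3 + 3s^2 − 4s + 2 = (−(1/12)s − 1/3)(−12s^3 + 72s^2 − 108s + 48) + (18s^2 − 36s + 18)
  −12s^3 + 72s^2 − 108s + 48 = (−(2/3)s + 8/3)(18s^2 − 36s + 18) + (0)
Last nonzero remainder: 18s^2 − 36s + 18. Dividing through by 18 gives the monic gcd s^2 − 2s + 1.
Cancel s^2 − 2s + 1 from numerator and denominator to get the reduced form.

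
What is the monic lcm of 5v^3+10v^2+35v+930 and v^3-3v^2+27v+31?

By polynomial division,
  5v^3+10v^2+35v+930 = (5)(v^3-3v^2+27v+31) + (25v^2-100v+775)
  v^3-3v^2+27v+31 = ((1/25)v+1/25)(25v^2-100v+775) + (0)
Last nonzero remainder: 25v^2-100v+775. Dividing through by 25 gives the monic gcd v^2-4v+31.
Then lcm(f, g) = f·g / gcd(f, g); expanding and making the result monic gives the answer.

v^4+3v^3+9v^2+193v+186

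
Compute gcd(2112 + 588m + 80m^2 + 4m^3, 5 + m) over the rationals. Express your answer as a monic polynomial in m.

1

Euclidean algorithm in ℚ[m]:
  4m^3 + 80m^2 + 588m + 2112 = (4m^2 + 60m + 288)(m + 5) + (672)
  m + 5 = ((1/672)m + 5/672)(672) + (0)
The last nonzero remainder is the constant 672, so the polynomials are coprime and gcd = 1.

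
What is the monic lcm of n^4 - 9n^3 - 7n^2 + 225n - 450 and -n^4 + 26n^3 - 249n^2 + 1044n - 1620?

n^6 - 24n^5 + 182n^4 - 156n^3 - 4203n^2 + 18900n - 24300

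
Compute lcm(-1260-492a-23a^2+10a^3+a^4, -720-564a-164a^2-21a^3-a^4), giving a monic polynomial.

Apply the Euclidean algorithm:
  a^4+10a^3-23a^2-492a-1260 = (-1)(-a^4-21a^3-164a^2-564a-720) + (-11a^3-187a^2-1056a-1980)
  -a^4-21a^3-164a^2-564a-720 = ((1/11)a+4/11)(-11a^3-187a^2-1056a-1980) + (0)
Last nonzero remainder: -11a^3-187a^2-1056a-1980. Dividing through by -11 gives the monic gcd a^3+17a^2+96a+180.
Then lcm(f, g) = f·g / gcd(f, g); expanding and making the result monic gives the answer.

-5040-3228a-584a^2+17a^3+14a^4+a^5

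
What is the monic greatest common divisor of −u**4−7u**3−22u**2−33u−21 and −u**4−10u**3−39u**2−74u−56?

u**2+4u+7

Apply the Euclidean algorithm:
  −u**4−7u**3−22u**2−33u−21 = (−u**4−10u**3−39u**2−74u−56) + (3u**3+17u**2+41u+35)
  −u**4−10u**3−39u**2−74u−56 = (−(1/3)u−13/9)(3u**3+17u**2+41u+35) + (−(7/9)u**2−(28/9)u−49/9)
  3u**3+17u**2+41u+35 = (−(27/7)u−45/7)(−(7/9)u**2−(28/9)u−49/9) + (0)
Last nonzero remainder: −(7/9)u**2−(28/9)u−49/9. Dividing through by −7/9 gives the monic gcd u**2+4u+7.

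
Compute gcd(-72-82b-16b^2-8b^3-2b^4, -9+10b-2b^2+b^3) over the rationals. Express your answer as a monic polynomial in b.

Euclidean algorithm in ℚ[b]:
  -2b^4-8b^3-16b^2-82b-72 = (-2b-12)(b^3-2b^2+10b-9) + (-20b^2+20b-180)
  b^3-2b^2+10b-9 = (-(1/20)b+1/20)(-20b^2+20b-180) + (0)
Last nonzero remainder: -20b^2+20b-180. Dividing through by -20 gives the monic gcd b^2-b+9.

9-b+b^2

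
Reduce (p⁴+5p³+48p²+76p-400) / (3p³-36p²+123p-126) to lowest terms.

Apply the Euclidean algorithm:
  p⁴+5p³+48p²+76p-400 = ((1/3)p+17/3)(3p³-36p²+123p-126) + (211p²-579p+314)
  3p³-36p²+123p-126 = ((3/211)p-5859/44521)(211p²-579p+314) + ((1884960/44521)p-3769920/44521)
  211p²-579p+314 = ((9393931/1884960)p-6989797/1884960)((1884960/44521)p-3769920/44521) + (0)
Last nonzero remainder: (1884960/44521)p-3769920/44521. Dividing through by 1884960/44521 gives the monic gcd p-2.
Cancel p-2 from numerator and denominator to get the reduced form.

(p³+7p²+62p+200)/(3p²-30p+63)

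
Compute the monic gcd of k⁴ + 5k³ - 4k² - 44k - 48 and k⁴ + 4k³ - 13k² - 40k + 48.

k² + k - 12

Apply the Euclidean algorithm:
  k⁴ + 5k³ - 4k² - 44k - 48 = (k⁴ + 4k³ - 13k² - 40k + 48) + (k³ + 9k² - 4k - 96)
  k⁴ + 4k³ - 13k² - 40k + 48 = (k - 5)(k³ + 9k² - 4k - 96) + (36k² + 36k - 432)
  k³ + 9k² - 4k - 96 = ((1/36)k + 2/9)(36k² + 36k - 432) + (0)
Last nonzero remainder: 36k² + 36k - 432. Dividing through by 36 gives the monic gcd k² + k - 12.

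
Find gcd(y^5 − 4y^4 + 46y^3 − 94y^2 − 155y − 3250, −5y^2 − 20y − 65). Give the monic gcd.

y^2 + 4y + 13

By polynomial division,
  y^5 − 4y^4 + 46y^3 − 94y^2 − 155y − 3250 = (−(1/5)y^3 + (8/5)y^2 − 13y + 50)(−5y^2 − 20y − 65) + (0)
Last nonzero remainder: −5y^2 − 20y − 65. Dividing through by −5 gives the monic gcd y^2 + 4y + 13.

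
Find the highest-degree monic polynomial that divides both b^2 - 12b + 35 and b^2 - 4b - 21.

b - 7

By polynomial division,
  b^2 - 12b + 35 = (b^2 - 4b - 21) + (-8b + 56)
  b^2 - 4b - 21 = (-(1/8)b - 3/8)(-8b + 56) + (0)
Last nonzero remainder: -8b + 56. Dividing through by -8 gives the monic gcd b - 7.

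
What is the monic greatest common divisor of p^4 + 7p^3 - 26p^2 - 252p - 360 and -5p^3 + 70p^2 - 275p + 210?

p - 6

Apply the Euclidean algorithm:
  p^4 + 7p^3 - 26p^2 - 252p - 360 = (-(1/5)p - 21/5)(-5p^3 + 70p^2 - 275p + 210) + (213p^2 - 1365p + 522)
  -5p^3 + 70p^2 - 275p + 210 = (-(5/213)p + 2695/15123)(213p^2 - 1365p + 522) + (-(98280/5041)p + 589680/5041)
  213p^2 - 1365p + 522 = (-(357911/32760)p + 146189/32760)(-(98280/5041)p + 589680/5041) + (0)
Last nonzero remainder: -(98280/5041)p + 589680/5041. Dividing through by -98280/5041 gives the monic gcd p - 6.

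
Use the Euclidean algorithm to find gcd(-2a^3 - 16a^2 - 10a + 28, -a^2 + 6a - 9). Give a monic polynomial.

Apply the Euclidean algorithm:
  -2a^3 - 16a^2 - 10a + 28 = (2a + 28)(-a^2 + 6a - 9) + (-160a + 280)
  -a^2 + 6a - 9 = ((1/160)a - 17/640)(-160a + 280) + (-25/16)
  -160a + 280 = ((512/5)a - 896/5)(-25/16) + (0)
The last nonzero remainder is the constant -25/16, so the polynomials are coprime and gcd = 1.

1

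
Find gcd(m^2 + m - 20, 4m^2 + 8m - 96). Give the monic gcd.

Euclidean algorithm in ℚ[m]:
  m^2 + m - 20 = (1/4)(4m^2 + 8m - 96) + (-m + 4)
  4m^2 + 8m - 96 = (-4m - 24)(-m + 4) + (0)
Last nonzero remainder: -m + 4. Dividing through by -1 gives the monic gcd m - 4.

m - 4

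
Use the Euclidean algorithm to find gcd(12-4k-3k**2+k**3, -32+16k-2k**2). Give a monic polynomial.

1

Repeated division with remainder:
  k**3-3k**2-4k+12 = (-(1/2)k-5/2)(-2k**2+16k-32) + (20k-68)
  -2k**2+16k-32 = (-(1/10)k+23/50)(20k-68) + (-18/25)
  20k-68 = (-(250/9)k+850/9)(-18/25) + (0)
The last nonzero remainder is the constant -18/25, so the polynomials are coprime and gcd = 1.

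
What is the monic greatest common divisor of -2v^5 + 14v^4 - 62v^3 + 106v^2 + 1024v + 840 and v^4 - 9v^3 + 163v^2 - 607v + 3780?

v^2 - 4v + 35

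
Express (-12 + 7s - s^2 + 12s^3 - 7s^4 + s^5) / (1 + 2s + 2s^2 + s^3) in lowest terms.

Euclidean algorithm in ℚ[s]:
  s^5 - 7s^4 + 12s^3 - s^2 + 7s - 12 = (s^2 - 9s + 28)(s^3 + 2s^2 + 2s + 1) + (-40s^2 - 40s - 40)
  s^3 + 2s^2 + 2s + 1 = (-(1/40)s - 1/40)(-40s^2 - 40s - 40) + (0)
Last nonzero remainder: -40s^2 - 40s - 40. Dividing through by -40 gives the monic gcd s^2 + s + 1.
Cancel s^2 + s + 1 from numerator and denominator to get the reduced form.

(-12 + 19s - 8s^2 + s^3)/(1 + s)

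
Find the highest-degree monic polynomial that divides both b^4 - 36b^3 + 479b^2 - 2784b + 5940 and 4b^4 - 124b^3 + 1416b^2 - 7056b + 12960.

By polynomial division,
  b^4 - 36b^3 + 479b^2 - 2784b + 5940 = (1/4)(4b^4 - 124b^3 + 1416b^2 - 7056b + 12960) + (-5b^3 + 125b^2 - 1020b + 2700)
  4b^4 - 124b^3 + 1416b^2 - 7056b + 12960 = (-(4/5)b + 24/5)(-5b^3 + 125b^2 - 1020b + 2700) + (0)
Last nonzero remainder: -5b^3 + 125b^2 - 1020b + 2700. Dividing through by -5 gives the monic gcd b^3 - 25b^2 + 204b - 540.

b^3 - 25b^2 + 204b - 540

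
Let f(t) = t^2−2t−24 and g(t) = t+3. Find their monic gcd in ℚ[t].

1

Repeated division with remainder:
  t^2−2t−24 = (t−5)(t+3) + (−9)
  t+3 = (−(1/9)t−1/3)(−9) + (0)
The last nonzero remainder is the constant −9, so the polynomials are coprime and gcd = 1.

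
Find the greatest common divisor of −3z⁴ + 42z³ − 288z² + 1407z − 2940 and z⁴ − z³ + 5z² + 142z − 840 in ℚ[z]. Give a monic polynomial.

z³ − 7z² + 47z − 140

Repeated division with remainder:
  −3z⁴ + 42z³ − 288z² + 1407z − 2940 = (−3)(z⁴ − z³ + 5z² + 142z − 840) + (39z³ − 273z² + 1833z − 5460)
  z⁴ − z³ + 5z² + 142z − 840 = ((1/39)z + 2/13)(39z³ − 273z² + 1833z − 5460) + (0)
Last nonzero remainder: 39z³ − 273z² + 1833z − 5460. Dividing through by 39 gives the monic gcd z³ − 7z² + 47z − 140.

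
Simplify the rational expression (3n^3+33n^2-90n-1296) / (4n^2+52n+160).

(3n^2+9n-162)/(4n+20)

Apply the Euclidean algorithm:
  3n^3+33n^2-90n-1296 = ((3/4)n-3/2)(4n^2+52n+160) + (-132n-1056)
  4n^2+52n+160 = (-(1/33)n-5/33)(-132n-1056) + (0)
Last nonzero remainder: -132n-1056. Dividing through by -132 gives the monic gcd n+8.
Cancel n+8 from numerator and denominator to get the reduced form.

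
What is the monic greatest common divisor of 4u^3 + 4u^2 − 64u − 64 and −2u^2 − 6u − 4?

By polynomial division,
  4u^3 + 4u^2 − 64u − 64 = (−2u + 4)(−2u^2 − 6u − 4) + (−48u − 48)
  −2u^2 − 6u − 4 = ((1/24)u + 1/12)(−48u − 48) + (0)
Last nonzero remainder: −48u − 48. Dividing through by −48 gives the monic gcd u + 1.

u + 1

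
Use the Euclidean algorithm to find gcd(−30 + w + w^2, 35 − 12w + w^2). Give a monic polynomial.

Euclidean algorithm in ℚ[w]:
  w^2 + w − 30 = (w^2 − 12w + 35) + (13w − 65)
  w^2 − 12w + 35 = ((1/13)w − 7/13)(13w − 65) + (0)
Last nonzero remainder: 13w − 65. Dividing through by 13 gives the monic gcd w − 5.

−5 + w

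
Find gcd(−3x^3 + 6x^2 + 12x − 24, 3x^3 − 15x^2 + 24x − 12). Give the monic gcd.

Apply the Euclidean algorithm:
  −3x^3 + 6x^2 + 12x − 24 = (−1)(3x^3 − 15x^2 + 24x − 12) + (−9x^2 + 36x − 36)
  3x^3 − 15x^2 + 24x − 12 = (−(1/3)x + 1/3)(−9x^2 + 36x − 36) + (0)
Last nonzero remainder: −9x^2 + 36x − 36. Dividing through by −9 gives the monic gcd x^2 − 4x + 4.

x^2 − 4x + 4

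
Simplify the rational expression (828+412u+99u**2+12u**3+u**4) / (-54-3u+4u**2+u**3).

Apply the Euclidean algorithm:
  u**4+12u**3+99u**2+412u+828 = (u+8)(u**3+4u**2-3u-54) + (70u**2+490u+1260)
  u**3+4u**2-3u-54 = ((1/70)u-3/70)(70u**2+490u+1260) + (0)
Last nonzero remainder: 70u**2+490u+1260. Dividing through by 70 gives the monic gcd u**2+7u+18.
Cancel u**2+7u+18 from numerator and denominator to get the reduced form.

(46+5u+u**2)/(-3+u)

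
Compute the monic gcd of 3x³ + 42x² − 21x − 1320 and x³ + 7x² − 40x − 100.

x − 5

By polynomial division,
  3x³ + 42x² − 21x − 1320 = (3)(x³ + 7x² − 40x − 100) + (21x² + 99x − 1020)
  x³ + 7x² − 40x − 100 = ((1/21)x + 16/147)(21x² + 99x − 1020) + (−(108/49)x + 540/49)
  21x² + 99x − 1020 = (−(343/36)x − 833/9)(−(108/49)x + 540/49) + (0)
Last nonzero remainder: −(108/49)x + 540/49. Dividing through by −108/49 gives the monic gcd x − 5.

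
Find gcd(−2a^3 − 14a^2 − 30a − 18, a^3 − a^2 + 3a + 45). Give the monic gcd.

By polynomial division,
  −2a^3 − 14a^2 − 30a − 18 = (−2)(a^3 − a^2 + 3a + 45) + (−16a^2 − 24a + 72)
  a^3 − a^2 + 3a + 45 = (−(1/16)a + 5/32)(−16a^2 − 24a + 72) + ((45/4)a + 135/4)
  −16a^2 − 24a + 72 = (−(64/45)a + 32/15)((45/4)a + 135/4) + (0)
Last nonzero remainder: (45/4)a + 135/4. Dividing through by 45/4 gives the monic gcd a + 3.

a + 3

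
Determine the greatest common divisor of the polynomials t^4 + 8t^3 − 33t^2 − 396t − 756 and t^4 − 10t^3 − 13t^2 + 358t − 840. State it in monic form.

t^2 − t − 42

Apply the Euclidean algorithm:
  t^4 + 8t^3 − 33t^2 − 396t − 756 = (t^4 − 10t^3 − 13t^2 + 358t − 840) + (18t^3 − 20t^2 − 754t + 84)
  t^4 − 10t^3 − 13t^2 + 358t − 840 = ((1/18)t − 40/81)(18t^3 − 20t^2 − 754t + 84) + ((1540/81)t^2 − (1540/81)t − 21560/27)
  18t^3 − 20t^2 − 754t + 84 = ((729/770)t − 81/770)((1540/81)t^2 − (1540/81)t − 21560/27) + (0)
Last nonzero remainder: (1540/81)t^2 − (1540/81)t − 21560/27. Dividing through by 1540/81 gives the monic gcd t^2 − t − 42.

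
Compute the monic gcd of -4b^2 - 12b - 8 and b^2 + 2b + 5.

1

Euclidean algorithm in ℚ[b]:
  -4b^2 - 12b - 8 = (-4)(b^2 + 2b + 5) + (-4b + 12)
  b^2 + 2b + 5 = (-(1/4)b - 5/4)(-4b + 12) + (20)
  -4b + 12 = (-(1/5)b + 3/5)(20) + (0)
The last nonzero remainder is the constant 20, so the polynomials are coprime and gcd = 1.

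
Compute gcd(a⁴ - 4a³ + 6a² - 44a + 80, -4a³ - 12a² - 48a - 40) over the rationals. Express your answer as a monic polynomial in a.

a² + 2a + 10

Repeated division with remainder:
  a⁴ - 4a³ + 6a² - 44a + 80 = (-(1/4)a + 7/4)(-4a³ - 12a² - 48a - 40) + (15a² + 30a + 150)
  -4a³ - 12a² - 48a - 40 = (-(4/15)a - 4/15)(15a² + 30a + 150) + (0)
Last nonzero remainder: 15a² + 30a + 150. Dividing through by 15 gives the monic gcd a² + 2a + 10.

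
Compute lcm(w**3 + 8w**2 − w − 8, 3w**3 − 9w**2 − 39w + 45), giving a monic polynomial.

Apply the Euclidean algorithm:
  w**3 + 8w**2 − w − 8 = (1/3)(3w**3 − 9w**2 − 39w + 45) + (11w**2 + 12w − 23)
  3w**3 − 9w**2 − 39w + 45 = ((3/11)w − 135/121)(11w**2 + 12w − 23) + (−(2340/121)w + 2340/121)
  11w**2 + 12w − 23 = (−(1331/2340)w − 2783/2340)(−(2340/121)w + 2340/121) + (0)
Last nonzero remainder: −(2340/121)w + 2340/121. Dividing through by −2340/121 gives the monic gcd w − 1.
Then lcm(f, g) = f·g / gcd(f, g); expanding and making the result monic gives the answer.

w**5 + 6w**4 − 32w**3 − 126w**2 + 31w + 120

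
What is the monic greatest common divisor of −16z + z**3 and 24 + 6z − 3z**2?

−4 + z

Euclidean algorithm in ℚ[z]:
  z**3 − 16z = (−(1/3)z − 2/3)(−3z**2 + 6z + 24) + (−4z + 16)
  −3z**2 + 6z + 24 = ((3/4)z + 3/2)(−4z + 16) + (0)
Last nonzero remainder: −4z + 16. Dividing through by −4 gives the monic gcd z − 4.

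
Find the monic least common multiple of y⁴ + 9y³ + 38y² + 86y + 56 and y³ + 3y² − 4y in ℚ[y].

Euclidean algorithm in ℚ[y]:
  y⁴ + 9y³ + 38y² + 86y + 56 = (y + 6)(y³ + 3y² − 4y) + (24y² + 110y + 56)
  y³ + 3y² − 4y = ((1/24)y − 19/288)(24y² + 110y + 56) + ((133/144)y + 133/36)
  24y² + 110y + 56 = ((3456/133)y + 288/19)((133/144)y + 133/36) + (0)
Last nonzero remainder: (133/144)y + 133/36. Dividing through by 133/144 gives the monic gcd y + 4.
Then lcm(f, g) = f·g / gcd(f, g); expanding and making the result monic gives the answer.

y⁶ + 8y⁵ + 29y⁴ + 48y³ − 30y² − 56y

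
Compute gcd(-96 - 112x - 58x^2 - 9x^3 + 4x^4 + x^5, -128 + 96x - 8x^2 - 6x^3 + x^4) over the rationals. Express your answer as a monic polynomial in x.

-16 + x^2

Repeated division with remainder:
  x^5 + 4x^4 - 9x^3 - 58x^2 - 112x - 96 = (x + 10)(x^4 - 6x^3 - 8x^2 + 96x - 128) + (59x^3 - 74x^2 - 944x + 1184)
  x^4 - 6x^3 - 8x^2 + 96x - 128 = ((1/59)x - 280/3481)(59x^3 - 74x^2 - 944x + 1184) + ((7128/3481)x^2 - 114048/3481)
  59x^3 - 74x^2 - 944x + 1184 = ((205379/7128)x - 128797/3564)((7128/3481)x^2 - 114048/3481) + (0)
Last nonzero remainder: (7128/3481)x^2 - 114048/3481. Dividing through by 7128/3481 gives the monic gcd x^2 - 16.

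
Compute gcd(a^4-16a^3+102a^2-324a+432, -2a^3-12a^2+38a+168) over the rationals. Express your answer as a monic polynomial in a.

a-4

Repeated division with remainder:
  a^4-16a^3+102a^2-324a+432 = (-(1/2)a+11)(-2a^3-12a^2+38a+168) + (253a^2-658a-1416)
  -2a^3-12a^2+38a+168 = (-(2/253)a-4352/64009)(253a^2-658a-1416) + (-(1147770/64009)a+4591080/64009)
  253a^2-658a-1416 = (-(16194277/1147770)a-3776531/191295)(-(1147770/64009)a+4591080/64009) + (0)
Last nonzero remainder: -(1147770/64009)a+4591080/64009. Dividing through by -1147770/64009 gives the monic gcd a-4.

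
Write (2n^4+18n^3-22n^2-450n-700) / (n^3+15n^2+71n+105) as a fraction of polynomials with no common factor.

(2n^2-6n-20)/(n+3)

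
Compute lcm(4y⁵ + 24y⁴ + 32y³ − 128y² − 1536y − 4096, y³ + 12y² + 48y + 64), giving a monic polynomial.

y⁶ + 10y⁵ + 32y⁴ − 512y² − 2560y − 4096

Apply the Euclidean algorithm:
  4y⁵ + 24y⁴ + 32y³ − 128y² − 1536y − 4096 = (4y² − 24y + 128)(y³ + 12y² + 48y + 64) + (−768y² − 6144y − 12288)
  y³ + 12y² + 48y + 64 = (−(1/768)y − 1/192)(−768y² − 6144y − 12288) + (0)
Last nonzero remainder: −768y² − 6144y − 12288. Dividing through by −768 gives the monic gcd y² + 8y + 16.
Then lcm(f, g) = f·g / gcd(f, g); expanding and making the result monic gives the answer.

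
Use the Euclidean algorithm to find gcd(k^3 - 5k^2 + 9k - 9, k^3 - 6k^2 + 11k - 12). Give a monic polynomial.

k^2 - 2k + 3

Repeated division with remainder:
  k^3 - 5k^2 + 9k - 9 = (k^3 - 6k^2 + 11k - 12) + (k^2 - 2k + 3)
  k^3 - 6k^2 + 11k - 12 = (k - 4)(k^2 - 2k + 3) + (0)
The last nonzero remainder k^2 - 2k + 3 is already monic.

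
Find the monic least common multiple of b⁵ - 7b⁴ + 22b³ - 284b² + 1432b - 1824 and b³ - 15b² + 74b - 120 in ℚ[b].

Euclidean algorithm in ℚ[b]:
  b⁵ - 7b⁴ + 22b³ - 284b² + 1432b - 1824 = (b² + 8b + 68)(b³ - 15b² + 74b - 120) + (264b² - 2640b + 6336)
  b³ - 15b² + 74b - 120 = ((1/264)b - 5/264)(264b² - 2640b + 6336) + (0)
Last nonzero remainder: 264b² - 2640b + 6336. Dividing through by 264 gives the monic gcd b² - 10b + 24.
Then lcm(f, g) = f·g / gcd(f, g); expanding and making the result monic gives the answer.

b⁶ - 12b⁵ + 57b⁴ - 394b³ + 2852b² - 8984b + 9120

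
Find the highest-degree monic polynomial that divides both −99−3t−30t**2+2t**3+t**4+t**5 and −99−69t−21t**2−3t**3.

11+4t+t**2

By polynomial division,
  t**5+t**4+2t**3−30t**2−3t−99 = (−(1/3)t**2+2t−7)(−3t**3−21t**2−69t−99) + (−72t**2−288t−792)
  −3t**3−21t**2−69t−99 = ((1/24)t+1/8)(−72t**2−288t−792) + (0)
Last nonzero remainder: −72t**2−288t−792. Dividing through by −72 gives the monic gcd t**2+4t+11.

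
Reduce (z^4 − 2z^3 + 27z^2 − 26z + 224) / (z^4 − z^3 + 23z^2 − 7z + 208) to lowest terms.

Euclidean algorithm in ℚ[z]:
  z^4 − 2z^3 + 27z^2 − 26z + 224 = (z^4 − z^3 + 23z^2 − 7z + 208) + (−z^3 + 4z^2 − 19z + 16)
  z^4 − z^3 + 23z^2 − 7z + 208 = (−z − 3)(−z^3 + 4z^2 − 19z + 16) + (16z^2 − 48z + 256)
  −z^3 + 4z^2 − 19z + 16 = (−(1/16)z + 1/16)(16z^2 − 48z + 256) + (0)
Last nonzero remainder: 16z^2 − 48z + 256. Dividing through by 16 gives the monic gcd z^2 − 3z + 16.
Cancel z^2 − 3z + 16 from numerator and denominator to get the reduced form.

(z^2 + z + 14)/(z^2 + 2z + 13)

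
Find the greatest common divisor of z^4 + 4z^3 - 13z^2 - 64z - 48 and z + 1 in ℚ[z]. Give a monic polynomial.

z + 1

By polynomial division,
  z^4 + 4z^3 - 13z^2 - 64z - 48 = (z^3 + 3z^2 - 16z - 48)(z + 1) + (0)
The last nonzero remainder z + 1 is already monic.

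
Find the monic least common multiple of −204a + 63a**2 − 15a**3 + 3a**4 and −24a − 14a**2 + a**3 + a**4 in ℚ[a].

−408a − 214a**2 + 7a**3 + 2a**4 + a**6

Apply the Euclidean algorithm:
  3a**4 − 15a**3 + 63a**2 − 204a = (3)(a**4 + a**3 − 14a**2 − 24a) + (−18a**3 + 105a**2 − 132a)
  a**4 + a**3 − 14a**2 − 24a = (−(1/18)a − 41/108)(−18a**3 + 105a**2 − 132a) + ((667/36)a**2 − (667/9)a)
  −18a**3 + 105a**2 − 132a = (−(648/667)a + 1188/667)((667/36)a**2 − (667/9)a) + (0)
Last nonzero remainder: (667/36)a**2 − (667/9)a. Dividing through by 667/36 gives the monic gcd a**2 − 4a.
Then lcm(f, g) = f·g / gcd(f, g); expanding and making the result monic gives the answer.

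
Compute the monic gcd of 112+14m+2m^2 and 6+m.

Apply the Euclidean algorithm:
  2m^2+14m+112 = (2m+2)(m+6) + (100)
  m+6 = ((1/100)m+3/50)(100) + (0)
The last nonzero remainder is the constant 100, so the polynomials are coprime and gcd = 1.

1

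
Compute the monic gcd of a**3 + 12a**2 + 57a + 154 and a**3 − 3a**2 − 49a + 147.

a + 7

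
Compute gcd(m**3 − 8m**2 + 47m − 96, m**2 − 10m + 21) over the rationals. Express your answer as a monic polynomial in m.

Repeated division with remainder:
  m**3 − 8m**2 + 47m − 96 = (m + 2)(m**2 − 10m + 21) + (46m − 138)
  m**2 − 10m + 21 = ((1/46)m − 7/46)(46m − 138) + (0)
Last nonzero remainder: 46m − 138. Dividing through by 46 gives the monic gcd m − 3.

m − 3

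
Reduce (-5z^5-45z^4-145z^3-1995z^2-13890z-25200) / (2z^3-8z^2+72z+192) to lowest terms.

By polynomial division,
  -5z^5-45z^4-145z^3-1995z^2-13890z-25200 = (-(5/2)z^2-(65/2)z-225/2)(2z^3-8z^2+72z+192) + (-75z^2+450z-3600)
  2z^3-8z^2+72z+192 = (-(2/75)z-4/75)(-75z^2+450z-3600) + (0)
Last nonzero remainder: -75z^2+450z-3600. Dividing through by -75 gives the monic gcd z^2-6z+48.
Cancel z^2-6z+48 from numerator and denominator to get the reduced form.

(-5z^3-75z^2-355z-525)/(2z+4)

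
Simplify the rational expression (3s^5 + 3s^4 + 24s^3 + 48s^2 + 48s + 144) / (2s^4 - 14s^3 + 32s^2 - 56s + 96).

(3s^3 + 3s^2 + 12s + 36)/(2s^2 - 14s + 24)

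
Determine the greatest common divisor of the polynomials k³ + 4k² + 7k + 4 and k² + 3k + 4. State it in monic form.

k² + 3k + 4

By polynomial division,
  k³ + 4k² + 7k + 4 = (k + 1)(k² + 3k + 4) + (0)
The last nonzero remainder k² + 3k + 4 is already monic.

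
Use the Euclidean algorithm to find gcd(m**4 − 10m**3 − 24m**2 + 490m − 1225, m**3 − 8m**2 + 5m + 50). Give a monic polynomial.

Apply the Euclidean algorithm:
  m**4 − 10m**3 − 24m**2 + 490m − 1225 = (m − 2)(m**3 − 8m**2 + 5m + 50) + (−45m**2 + 450m − 1125)
  m**3 − 8m**2 + 5m + 50 = (−(1/45)m − 2/45)(−45m**2 + 450m − 1125) + (0)
Last nonzero remainder: −45m**2 + 450m − 1125. Dividing through by −45 gives the monic gcd m**2 − 10m + 25.

m**2 − 10m + 25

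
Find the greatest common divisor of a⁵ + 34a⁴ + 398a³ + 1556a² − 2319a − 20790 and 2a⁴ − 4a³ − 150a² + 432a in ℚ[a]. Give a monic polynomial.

a² + 6a − 27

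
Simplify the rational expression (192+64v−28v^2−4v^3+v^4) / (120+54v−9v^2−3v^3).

Apply the Euclidean algorithm:
  v^4−4v^3−28v^2+64v+192 = (−(1/3)v+7/3)(−3v^3−9v^2+54v+120) + (11v^2−22v−88)
  −3v^3−9v^2+54v+120 = (−(3/11)v−15/11)(11v^2−22v−88) + (0)
Last nonzero remainder: 11v^2−22v−88. Dividing through by 11 gives the monic gcd v^2−2v−8.
Cancel v^2−2v−8 from numerator and denominator to get the reduced form.

(24+2v−v^2)/(15+3v)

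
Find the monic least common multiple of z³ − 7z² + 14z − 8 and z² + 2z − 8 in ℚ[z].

z⁴ − 3z³ − 14z² + 48z − 32

Euclidean algorithm in ℚ[z]:
  z³ − 7z² + 14z − 8 = (z − 9)(z² + 2z − 8) + (40z − 80)
  z² + 2z − 8 = ((1/40)z + 1/10)(40z − 80) + (0)
Last nonzero remainder: 40z − 80. Dividing through by 40 gives the monic gcd z − 2.
Then lcm(f, g) = f·g / gcd(f, g); expanding and making the result monic gives the answer.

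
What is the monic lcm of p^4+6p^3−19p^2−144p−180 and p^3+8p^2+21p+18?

p^5+9p^4−p^3−201p^2−612p−540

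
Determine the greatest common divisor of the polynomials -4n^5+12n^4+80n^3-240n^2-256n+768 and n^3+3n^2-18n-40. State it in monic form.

n^2-2n-8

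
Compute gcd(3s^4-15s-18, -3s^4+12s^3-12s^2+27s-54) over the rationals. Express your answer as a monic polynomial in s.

s^3-s^2+s-6

Apply the Euclidean algorithm:
  3s^4-15s-18 = (-1)(-3s^4+12s^3-12s^2+27s-54) + (12s^3-12s^2+12s-72)
  -3s^4+12s^3-12s^2+27s-54 = (-(1/4)s+3/4)(12s^3-12s^2+12s-72) + (0)
Last nonzero remainder: 12s^3-12s^2+12s-72. Dividing through by 12 gives the monic gcd s^3-s^2+s-6.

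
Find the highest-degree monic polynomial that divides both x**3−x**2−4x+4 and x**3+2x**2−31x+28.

x−1

Euclidean algorithm in ℚ[x]:
  x**3−x**2−4x+4 = (x**3+2x**2−31x+28) + (−3x**2+27x−24)
  x**3+2x**2−31x+28 = (−(1/3)x−11/3)(−3x**2+27x−24) + (60x−60)
  −3x**2+27x−24 = (−(1/20)x+2/5)(60x−60) + (0)
Last nonzero remainder: 60x−60. Dividing through by 60 gives the monic gcd x−1.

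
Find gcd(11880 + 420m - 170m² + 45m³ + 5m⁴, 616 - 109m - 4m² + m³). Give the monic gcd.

Apply the Euclidean algorithm:
  5m⁴ + 45m³ - 170m² + 420m + 11880 = (5m + 65)(m³ - 4m² - 109m + 616) + (635m² + 4425m - 28160)
  m³ - 4m² - 109m + 616 = ((1/635)m - 1393/80645)(635m² + 4425m - 28160) + ((190008/16129)m + 2090088/16129)
  635m² + 4425m - 28160 = ((10241915/190008)m - 5161280/23751)((190008/16129)m + 2090088/16129) + (0)
Last nonzero remainder: (190008/16129)m + 2090088/16129. Dividing through by 190008/16129 gives the monic gcd m + 11.

11 + m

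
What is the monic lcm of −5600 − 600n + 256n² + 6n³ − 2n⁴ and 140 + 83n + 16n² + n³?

98000 + 44100n + 1920n² − 1341n³ − 129n⁴ + 9n⁵ + n⁶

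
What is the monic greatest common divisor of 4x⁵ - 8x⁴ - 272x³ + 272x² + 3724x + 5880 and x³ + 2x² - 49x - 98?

x² - 49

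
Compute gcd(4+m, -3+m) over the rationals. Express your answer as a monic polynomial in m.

1

By polynomial division,
  m+4 = (m-3) + (7)
  m-3 = ((1/7)m-3/7)(7) + (0)
The last nonzero remainder is the constant 7, so the polynomials are coprime and gcd = 1.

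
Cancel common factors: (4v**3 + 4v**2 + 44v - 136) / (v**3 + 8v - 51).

Repeated division with remainder:
  4v**3 + 4v**2 + 44v - 136 = (4)(v**3 + 8v - 51) + (4v**2 + 12v + 68)
  v**3 + 8v - 51 = ((1/4)v - 3/4)(4v**2 + 12v + 68) + (0)
Last nonzero remainder: 4v**2 + 12v + 68. Dividing through by 4 gives the monic gcd v**2 + 3v + 17.
Cancel v**2 + 3v + 17 from numerator and denominator to get the reduced form.

(4v - 8)/(v - 3)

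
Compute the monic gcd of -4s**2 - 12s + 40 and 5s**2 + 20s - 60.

s - 2

Apply the Euclidean algorithm:
  -4s**2 - 12s + 40 = (-4/5)(5s**2 + 20s - 60) + (4s - 8)
  5s**2 + 20s - 60 = ((5/4)s + 15/2)(4s - 8) + (0)
Last nonzero remainder: 4s - 8. Dividing through by 4 gives the monic gcd s - 2.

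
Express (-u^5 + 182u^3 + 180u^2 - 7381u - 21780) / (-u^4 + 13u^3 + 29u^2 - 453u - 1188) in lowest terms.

(u^2 + 16u + 55)/(u + 3)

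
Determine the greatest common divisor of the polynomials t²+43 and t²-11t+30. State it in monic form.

Euclidean algorithm in ℚ[t]:
  t²+43 = (t²-11t+30) + (11t+13)
  t²-11t+30 = ((1/11)t-134/121)(11t+13) + (5372/121)
  11t+13 = ((1331/5372)t+1573/5372)(5372/121) + (0)
The last nonzero remainder is the constant 5372/121, so the polynomials are coprime and gcd = 1.

1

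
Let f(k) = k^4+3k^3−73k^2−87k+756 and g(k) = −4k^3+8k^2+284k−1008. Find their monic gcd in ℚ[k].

Apply the Euclidean algorithm:
  k^4+3k^3−73k^2−87k+756 = (−(1/4)k−5/4)(−4k^3+8k^2+284k−1008) + (8k^2+16k−504)
  −4k^3+8k^2+284k−1008 = (−(1/2)k+2)(8k^2+16k−504) + (0)
Last nonzero remainder: 8k^2+16k−504. Dividing through by 8 gives the monic gcd k^2+2k−63.

k^2+2k−63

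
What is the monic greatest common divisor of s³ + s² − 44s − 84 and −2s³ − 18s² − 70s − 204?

s + 6

Euclidean algorithm in ℚ[s]:
  s³ + s² − 44s − 84 = (−1/2)(−2s³ − 18s² − 70s − 204) + (−8s² − 79s − 186)
  −2s³ − 18s² − 70s − 204 = ((1/4)s − 7/32)(−8s² − 79s − 186) + (−(1305/32)s − 3915/16)
  −8s² − 79s − 186 = ((256/1305)s + 992/1305)(−(1305/32)s − 3915/16) + (0)
Last nonzero remainder: −(1305/32)s − 3915/16. Dividing through by −1305/32 gives the monic gcd s + 6.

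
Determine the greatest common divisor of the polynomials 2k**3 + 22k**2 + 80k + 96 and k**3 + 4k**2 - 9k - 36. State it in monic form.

k**2 + 7k + 12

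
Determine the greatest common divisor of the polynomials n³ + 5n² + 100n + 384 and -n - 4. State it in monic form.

Apply the Euclidean algorithm:
  n³ + 5n² + 100n + 384 = (-n² - n - 96)(-n - 4) + (0)
Last nonzero remainder: -n - 4. Dividing through by -1 gives the monic gcd n + 4.

n + 4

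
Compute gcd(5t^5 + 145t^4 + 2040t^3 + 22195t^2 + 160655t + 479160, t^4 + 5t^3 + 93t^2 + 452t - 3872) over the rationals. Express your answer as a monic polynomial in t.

t^3 + 9t^2 + 129t + 968

Apply the Euclidean algorithm:
  5t^5 + 145t^4 + 2040t^3 + 22195t^2 + 160655t + 479160 = (5t + 120)(t^4 + 5t^3 + 93t^2 + 452t - 3872) + (975t^3 + 8775t^2 + 125775t + 943800)
  t^4 + 5t^3 + 93t^2 + 452t - 3872 = ((1/975)t - 4/975)(975t^3 + 8775t^2 + 125775t + 943800) + (0)
Last nonzero remainder: 975t^3 + 8775t^2 + 125775t + 943800. Dividing through by 975 gives the monic gcd t^3 + 9t^2 + 129t + 968.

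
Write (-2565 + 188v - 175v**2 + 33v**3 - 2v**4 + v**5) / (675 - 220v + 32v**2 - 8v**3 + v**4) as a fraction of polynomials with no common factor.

(19 + v + v**2)/(-5 + v)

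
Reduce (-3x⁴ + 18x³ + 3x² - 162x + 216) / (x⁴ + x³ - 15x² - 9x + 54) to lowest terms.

(-3x + 12)/(x + 3)

By polynomial division,
  -3x⁴ + 18x³ + 3x² - 162x + 216 = (-3)(x⁴ + x³ - 15x² - 9x + 54) + (21x³ - 42x² - 189x + 378)
  x⁴ + x³ - 15x² - 9x + 54 = ((1/21)x + 1/7)(21x³ - 42x² - 189x + 378) + (0)
Last nonzero remainder: 21x³ - 42x² - 189x + 378. Dividing through by 21 gives the monic gcd x³ - 2x² - 9x + 18.
Cancel x³ - 2x² - 9x + 18 from numerator and denominator to get the reduced form.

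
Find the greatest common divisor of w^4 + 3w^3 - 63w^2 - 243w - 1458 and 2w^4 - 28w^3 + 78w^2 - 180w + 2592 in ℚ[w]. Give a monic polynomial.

w^3 - 6w^2 - 9w - 162

Apply the Euclidean algorithm:
  w^4 + 3w^3 - 63w^2 - 243w - 1458 = (1/2)(2w^4 - 28w^3 + 78w^2 - 180w + 2592) + (17w^3 - 102w^2 - 153w - 2754)
  2w^4 - 28w^3 + 78w^2 - 180w + 2592 = ((2/17)w - 16/17)(17w^3 - 102w^2 - 153w - 2754) + (0)
Last nonzero remainder: 17w^3 - 102w^2 - 153w - 2754. Dividing through by 17 gives the monic gcd w^3 - 6w^2 - 9w - 162.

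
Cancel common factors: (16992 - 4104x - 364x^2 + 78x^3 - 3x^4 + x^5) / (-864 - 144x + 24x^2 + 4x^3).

(-472 + 114x - 3x^2 + x^3)/(24 + 4x)

Repeated division with remainder:
  x^5 - 3x^4 + 78x^3 - 364x^2 - 4104x + 16992 = ((1/4)x^2 - (9/4)x + 42)(4x^3 + 24x^2 - 144x - 864) + (-1480x^2 + 53280)
  4x^3 + 24x^2 - 144x - 864 = (-(1/370)x - 3/185)(-1480x^2 + 53280) + (0)
Last nonzero remainder: -1480x^2 + 53280. Dividing through by -1480 gives the monic gcd x^2 - 36.
Cancel x^2 - 36 from numerator and denominator to get the reduced form.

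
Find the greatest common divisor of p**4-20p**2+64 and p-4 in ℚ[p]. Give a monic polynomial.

Repeated division with remainder:
  p**4-20p**2+64 = (p**3+4p**2-4p-16)(p-4) + (0)
The last nonzero remainder p-4 is already monic.

p-4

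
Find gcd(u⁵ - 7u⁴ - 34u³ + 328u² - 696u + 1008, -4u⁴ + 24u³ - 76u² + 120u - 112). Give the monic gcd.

u² - 2u + 4

Apply the Euclidean algorithm:
  u⁵ - 7u⁴ - 34u³ + 328u² - 696u + 1008 = (-(1/4)u + 1/4)(-4u⁴ + 24u³ - 76u² + 120u - 112) + (-59u³ + 377u² - 754u + 1036)
  -4u⁴ + 24u³ - 76u² + 120u - 112 = ((4/59)u + 92/3481)(-59u³ + 377u² - 754u + 1036) + (-(121296/3481)u² + (242592/3481)u - 485184/3481)
  -59u³ + 377u² - 754u + 1036 = ((205379/121296)u - 128797/17328)(-(121296/3481)u² + (242592/3481)u - 485184/3481) + (0)
Last nonzero remainder: -(121296/3481)u² + (242592/3481)u - 485184/3481. Dividing through by -121296/3481 gives the monic gcd u² - 2u + 4.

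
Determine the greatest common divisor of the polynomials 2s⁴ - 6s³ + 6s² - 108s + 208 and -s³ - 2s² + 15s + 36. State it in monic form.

s - 4

Apply the Euclidean algorithm:
  2s⁴ - 6s³ + 6s² - 108s + 208 = (-2s + 10)(-s³ - 2s² + 15s + 36) + (56s² - 186s - 152)
  -s³ - 2s² + 15s + 36 = (-(1/56)s - 149/1568)(56s² - 186s - 152) + (-(4225/784)s + 4225/196)
  56s² - 186s - 152 = (-(43904/4225)s - 29792/4225)(-(4225/784)s + 4225/196) + (0)
Last nonzero remainder: -(4225/784)s + 4225/196. Dividing through by -4225/784 gives the monic gcd s - 4.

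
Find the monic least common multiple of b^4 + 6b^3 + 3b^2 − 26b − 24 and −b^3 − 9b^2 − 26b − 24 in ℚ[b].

b^5 + 8b^4 + 15b^3 − 20b^2 − 76b − 48

Repeated division with remainder:
  b^4 + 6b^3 + 3b^2 − 26b − 24 = (−b + 3)(−b^3 − 9b^2 − 26b − 24) + (4b^2 + 28b + 48)
  −b^3 − 9b^2 − 26b − 24 = (−(1/4)b − 1/2)(4b^2 + 28b + 48) + (0)
Last nonzero remainder: 4b^2 + 28b + 48. Dividing through by 4 gives the monic gcd b^2 + 7b + 12.
Then lcm(f, g) = f·g / gcd(f, g); expanding and making the result monic gives the answer.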